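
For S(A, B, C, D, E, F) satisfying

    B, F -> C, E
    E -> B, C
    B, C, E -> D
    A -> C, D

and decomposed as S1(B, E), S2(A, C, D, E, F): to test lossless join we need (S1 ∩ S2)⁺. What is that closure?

S1 ∩ S2 = {E}.
E → B, C applies, adding B, C
B, C, E → D applies, adding D
Closure: {B, C, D, E}.

B, C, D, E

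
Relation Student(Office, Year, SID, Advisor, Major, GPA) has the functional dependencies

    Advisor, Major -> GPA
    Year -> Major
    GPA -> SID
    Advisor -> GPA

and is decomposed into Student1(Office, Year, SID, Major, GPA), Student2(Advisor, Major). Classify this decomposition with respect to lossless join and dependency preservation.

lossy and not dependency-preserving

Lossless test: (Major)⁺ = {Major}, which is a superkey of neither fragment — lossy.
Dependency preservation: the restricted closure of {Advisor, Major} across the fragments never reaches {GPA}, so Advisor, Major → GPA cannot be enforced without a join — not preserved.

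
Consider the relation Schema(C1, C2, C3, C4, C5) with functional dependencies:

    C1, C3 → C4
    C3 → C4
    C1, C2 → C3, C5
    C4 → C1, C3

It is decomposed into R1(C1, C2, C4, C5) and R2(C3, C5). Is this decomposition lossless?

No

Common attributes: R1 ∩ R2 = {C5}.
No dependency enlarges {C5}, so (C5)⁺ = {C5}.
The closure contains neither all of R1 = {C1, C2, C4, C5} nor all of R2 = {C3, C5}, so the common attributes are not a superkey of either fragment. The join is lossy.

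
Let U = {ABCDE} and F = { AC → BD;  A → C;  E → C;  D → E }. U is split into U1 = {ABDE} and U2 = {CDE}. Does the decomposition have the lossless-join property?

Yes

Common attributes: U1 ∩ U2 = {DE}.
Closure of {DE}: E → C applies, adding C. So (DE)⁺ = {CDE}.
This closure contains every attribute of U2, so U1 ∩ U2 → U2. The join is lossless.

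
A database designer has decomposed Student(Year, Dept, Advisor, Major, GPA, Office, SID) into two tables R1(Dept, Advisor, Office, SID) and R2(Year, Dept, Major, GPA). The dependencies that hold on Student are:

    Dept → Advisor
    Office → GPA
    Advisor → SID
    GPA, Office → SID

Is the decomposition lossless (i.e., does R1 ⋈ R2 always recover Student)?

No

Common attributes: R1 ∩ R2 = {Dept}.
Closure of {Dept}: Dept → Advisor applies, adding Advisor; Advisor → SID applies, adding SID. So (Dept)⁺ = {Dept, Advisor, SID}.
The closure contains neither all of R1 = {Dept, Advisor, Office, SID} nor all of R2 = {Year, Dept, Major, GPA}, so the common attributes are not a superkey of either fragment. The join is lossy.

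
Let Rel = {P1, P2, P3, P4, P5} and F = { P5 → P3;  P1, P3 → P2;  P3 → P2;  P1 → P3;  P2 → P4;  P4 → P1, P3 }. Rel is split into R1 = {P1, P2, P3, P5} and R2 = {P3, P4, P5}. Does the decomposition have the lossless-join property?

Common attributes: R1 ∩ R2 = {P3, P5}.
Closure of {P3, P5}: P3 → P2 applies, adding P2; P2 → P4 applies, adding P4; P4 → P1, P3 applies, adding P1. So (P3, P5)⁺ = {P1, P2, P3, P4, P5}.
This closure contains every attribute of R1, so R1 ∩ R2 → R1. The join is lossless.

Yes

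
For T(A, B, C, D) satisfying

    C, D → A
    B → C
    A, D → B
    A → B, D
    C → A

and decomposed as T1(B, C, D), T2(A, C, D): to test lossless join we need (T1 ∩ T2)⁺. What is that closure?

A, B, C, D

T1 ∩ T2 = {C, D}.
C, D → A applies, adding A
A, D → B applies, adding B
Closure: {A, B, C, D}.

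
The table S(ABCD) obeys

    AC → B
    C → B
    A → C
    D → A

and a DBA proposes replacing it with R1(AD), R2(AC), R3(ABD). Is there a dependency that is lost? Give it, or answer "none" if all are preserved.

Check C → B: no single fragment contains all of {BC}, and the restricted closure of {C} across the fragments never reaches {B}.
AC → B is preserved.
A → C is preserved.
D → A is preserved.

C → B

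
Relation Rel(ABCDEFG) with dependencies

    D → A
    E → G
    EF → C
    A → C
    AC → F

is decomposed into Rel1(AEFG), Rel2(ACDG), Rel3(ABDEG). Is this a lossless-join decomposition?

Chase test. Columns are ABCDEFG; row i has aⱼ where attribute j ∈ Reli, else bᵢⱼ.
Initial tableau (one row per fragment):
  row 1: a1 b12 b13 b14 a5 a6 a7
  row 2: a1 b22 a3 a4 b25 b26 a7
  row 3: a1 a2 b33 a4 a5 b36 a7
Rows 1 and 2 agree on A; apply A→C and equate their C entries.
Rows 1 and 3 agree on A; apply A→C and equate their C entries.
Rows 1 and 2 agree on AC; apply AC→F and equate their F entries.
Rows 1 and 3 agree on AC; apply AC→F and equate their F entries.
Row 3 is now all distinguished symbols — the join is lossless.

Yes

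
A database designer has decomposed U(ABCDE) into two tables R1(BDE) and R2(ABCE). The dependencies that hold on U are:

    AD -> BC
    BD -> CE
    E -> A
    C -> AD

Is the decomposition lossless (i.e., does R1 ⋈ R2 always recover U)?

Common attributes: R1 ∩ R2 = {BE}.
Closure of {BE}: E → A applies, adding A. So (BE)⁺ = {ABE}.
The closure contains neither all of R1 = {BDE} nor all of R2 = {ABCE}, so the common attributes are not a superkey of either fragment. The join is lossy.

No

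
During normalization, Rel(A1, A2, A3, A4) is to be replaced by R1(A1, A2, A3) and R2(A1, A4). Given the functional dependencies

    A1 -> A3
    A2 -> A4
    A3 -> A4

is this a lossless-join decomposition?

Yes

Common attributes: R1 ∩ R2 = {A1}.
Closure of {A1}: A1 → A3 applies, adding A3; A3 → A4 applies, adding A4. So (A1)⁺ = {A1, A3, A4}.
This closure contains every attribute of R2, so R1 ∩ R2 → R2. The join is lossless.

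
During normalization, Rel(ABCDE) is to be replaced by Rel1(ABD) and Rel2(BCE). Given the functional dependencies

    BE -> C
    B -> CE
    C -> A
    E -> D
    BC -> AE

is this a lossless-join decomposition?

Yes

Common attributes: Rel1 ∩ Rel2 = {B}.
Closure of {B}: B → CE applies, adding CE; C → A applies, adding A; E → D applies, adding D. So (B)⁺ = {ABCDE}.
This closure contains every attribute of Rel1, so Rel1 ∩ Rel2 → Rel1. The join is lossless.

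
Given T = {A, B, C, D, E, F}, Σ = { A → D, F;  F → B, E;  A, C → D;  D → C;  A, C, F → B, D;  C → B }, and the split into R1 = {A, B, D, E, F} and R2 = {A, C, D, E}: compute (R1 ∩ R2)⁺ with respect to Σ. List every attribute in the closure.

A, B, C, D, E, F

R1 ∩ R2 = {A, D, E}.
A → D, F applies, adding F
F → B, E applies, adding B
D → C applies, adding C
Closure: {A, B, C, D, E, F}.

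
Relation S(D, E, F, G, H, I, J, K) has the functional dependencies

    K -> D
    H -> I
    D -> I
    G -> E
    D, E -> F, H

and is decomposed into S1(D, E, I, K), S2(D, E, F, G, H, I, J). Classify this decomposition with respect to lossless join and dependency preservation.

lossy but dependency-preserving

Lossless test: (D, E, I)⁺ = {D, E, F, H, I}, which is a superkey of neither fragment — lossy.
Dependency preservation: every FD's attributes lie within a single fragment, so each can be enforced locally — preserved.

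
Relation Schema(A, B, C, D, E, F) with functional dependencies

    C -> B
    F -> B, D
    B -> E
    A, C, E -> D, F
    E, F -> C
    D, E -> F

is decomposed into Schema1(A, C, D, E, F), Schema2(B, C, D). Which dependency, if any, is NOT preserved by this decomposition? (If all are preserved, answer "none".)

B -> E

Check B → E: no single fragment contains all of {B, E}, and the restricted closure of {B} across the fragments never reaches {E}.
C → B is preserved.
F → B, D is preserved.
A, C, E → D, F is preserved.
E, F → C is preserved.
D, E → F is preserved.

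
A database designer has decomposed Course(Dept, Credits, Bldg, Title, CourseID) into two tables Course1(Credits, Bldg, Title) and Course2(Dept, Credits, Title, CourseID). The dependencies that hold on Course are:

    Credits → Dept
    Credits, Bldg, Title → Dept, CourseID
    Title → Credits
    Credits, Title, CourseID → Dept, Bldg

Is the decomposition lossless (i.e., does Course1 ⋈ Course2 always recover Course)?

Common attributes: Course1 ∩ Course2 = {Credits, Title}.
Closure of {Credits, Title}: Credits → Dept applies, adding Dept. So (Credits, Title)⁺ = {Dept, Credits, Title}.
The closure contains neither all of Course1 = {Credits, Bldg, Title} nor all of Course2 = {Dept, Credits, Title, CourseID}, so the common attributes are not a superkey of either fragment. The join is lossy.

No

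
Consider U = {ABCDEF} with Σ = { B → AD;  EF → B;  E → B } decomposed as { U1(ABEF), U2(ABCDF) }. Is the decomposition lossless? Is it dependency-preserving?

lossy but dependency-preserving

Lossless test: (ABF)⁺ = {ABDF}, which is a superkey of neither fragment — lossy.
Dependency preservation: every FD's attributes lie within a single fragment, so each can be enforced locally — preserved.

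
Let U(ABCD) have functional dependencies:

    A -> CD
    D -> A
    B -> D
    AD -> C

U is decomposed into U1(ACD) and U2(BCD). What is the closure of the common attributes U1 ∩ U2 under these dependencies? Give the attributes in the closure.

ACD

U1 ∩ U2 = {CD}.
D → A applies, adding A
Closure: {ACD}.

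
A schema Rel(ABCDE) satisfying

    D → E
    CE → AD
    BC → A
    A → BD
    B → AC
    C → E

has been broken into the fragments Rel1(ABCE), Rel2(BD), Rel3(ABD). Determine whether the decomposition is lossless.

Yes

Chase test. Columns are ABCDE; row i has aⱼ where attribute j ∈ Reli, else bᵢⱼ.
Initial tableau (one row per fragment):
  row 1: a1 a2 a3 b14 a5
  row 2: b21 a2 b23 a4 b25
  row 3: a1 a2 b33 a4 b35
Rows 2 and 3 agree on D; apply D→E and equate their E entries.
Rows 1 and 3 agree on A; apply A→BD and equate their BD entries.
Rows 1 and 2 agree on B; apply B→AC and equate their AC entries.
Rows 1 and 3 agree on B; apply B→AC and equate their AC entries.
Rows 1 and 2 agree on C; apply C→E and equate their E entries.
Row 1 is now all distinguished symbols — the join is lossless.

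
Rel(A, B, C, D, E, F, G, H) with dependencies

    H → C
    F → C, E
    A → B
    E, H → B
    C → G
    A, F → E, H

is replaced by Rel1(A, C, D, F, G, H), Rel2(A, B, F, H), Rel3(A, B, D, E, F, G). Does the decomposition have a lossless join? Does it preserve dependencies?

lossless but not dependency-preserving

Lossless test (chase): Rows 1 and 2 agree on H; apply H→C and equate their C entries. Rows 1 and 2 agree on F; apply F→C, E and equate their C, E entries. Rows 1 and 3 agree on F; apply F→C, E and equate their C, E entries. Rows 1 and 2 agree on A; apply A→B and equate their B entries. Rows 1 and 2 agree on C; apply C→G and equate their G entries. Rows 1 and 3 agree on A, F; apply A, F→E, H and equate their E, H entries. Row 1 is now all distinguished symbols — the join is lossless.
Dependency preservation: the restricted closure of {E, H} across the fragments never reaches {B}, so E, H → B cannot be enforced without a join — not preserved.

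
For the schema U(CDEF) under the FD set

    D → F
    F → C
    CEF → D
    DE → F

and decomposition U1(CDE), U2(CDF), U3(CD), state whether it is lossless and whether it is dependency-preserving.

Lossless test (chase): Rows 1 and 2 agree on D; apply D→F and equate their F entries. Rows 1 and 3 agree on D; apply D→F and equate their F entries. Row 1 is now all distinguished symbols — the join is lossless.
Dependency preservation: the restricted closure of {CEF} across the fragments never reaches {D}, so CEF → D cannot be enforced without a join — not preserved.

lossless but not dependency-preserving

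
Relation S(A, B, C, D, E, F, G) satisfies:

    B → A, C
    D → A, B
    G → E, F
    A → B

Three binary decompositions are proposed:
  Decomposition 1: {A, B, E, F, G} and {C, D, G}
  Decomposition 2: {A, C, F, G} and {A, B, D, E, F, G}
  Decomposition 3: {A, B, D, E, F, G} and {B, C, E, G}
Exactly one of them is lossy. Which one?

Decomposition 1: common = {G}, closure = {E, F, G} → lossy.
Decomposition 2: common = {A, F, G}, closure = {A, B, C, E, F, G} → lossless.
Decomposition 3: common = {B, E, G}, closure = {A, B, C, E, F, G} → lossless.

Decomposition 1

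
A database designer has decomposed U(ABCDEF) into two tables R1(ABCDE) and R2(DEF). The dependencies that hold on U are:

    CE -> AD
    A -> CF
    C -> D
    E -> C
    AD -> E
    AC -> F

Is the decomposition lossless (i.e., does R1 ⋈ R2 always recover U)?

Yes

Common attributes: R1 ∩ R2 = {DE}.
Closure of {DE}: E → C applies, adding C; CE → AD applies, adding A; A → CF applies, adding F. So (DE)⁺ = {ACDEF}.
This closure contains every attribute of R2, so R1 ∩ R2 → R2. The join is lossless.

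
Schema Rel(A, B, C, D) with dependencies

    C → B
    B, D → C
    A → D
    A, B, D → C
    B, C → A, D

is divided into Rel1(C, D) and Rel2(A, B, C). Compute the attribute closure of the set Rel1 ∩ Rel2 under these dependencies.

Rel1 ∩ Rel2 = {C}.
C → B applies, adding B
B, C → A, D applies, adding A, D
Closure: {A, B, C, D}.

A, B, C, D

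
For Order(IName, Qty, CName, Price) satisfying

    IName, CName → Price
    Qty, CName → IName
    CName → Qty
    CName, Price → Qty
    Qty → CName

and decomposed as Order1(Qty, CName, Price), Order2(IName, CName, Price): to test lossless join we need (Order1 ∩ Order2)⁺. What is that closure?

Order1 ∩ Order2 = {CName, Price}.
CName → Qty applies, adding Qty
Qty, CName → IName applies, adding IName
Closure: {IName, Qty, CName, Price}.

IName, Qty, CName, Price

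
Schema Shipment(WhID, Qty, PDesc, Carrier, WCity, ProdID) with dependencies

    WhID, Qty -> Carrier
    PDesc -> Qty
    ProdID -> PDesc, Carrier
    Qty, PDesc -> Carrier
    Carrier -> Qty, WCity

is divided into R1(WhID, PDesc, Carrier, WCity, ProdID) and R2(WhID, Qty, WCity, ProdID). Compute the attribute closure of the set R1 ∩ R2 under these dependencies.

WhID, Qty, PDesc, Carrier, WCity, ProdID

R1 ∩ R2 = {WhID, WCity, ProdID}.
ProdID → PDesc, Carrier applies, adding PDesc, Carrier
Carrier → Qty, WCity applies, adding Qty
Closure: {WhID, Qty, PDesc, Carrier, WCity, ProdID}.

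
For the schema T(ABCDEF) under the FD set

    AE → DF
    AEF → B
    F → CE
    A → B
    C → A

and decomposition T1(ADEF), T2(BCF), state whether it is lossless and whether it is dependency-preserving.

Lossless test: (F)⁺ = {ABCDEF}, which contains all of one fragment — lossless.
Dependency preservation: the restricted closure of {A} across the fragments never reaches {B}, so A → B cannot be enforced without a join — not preserved.

lossless but not dependency-preserving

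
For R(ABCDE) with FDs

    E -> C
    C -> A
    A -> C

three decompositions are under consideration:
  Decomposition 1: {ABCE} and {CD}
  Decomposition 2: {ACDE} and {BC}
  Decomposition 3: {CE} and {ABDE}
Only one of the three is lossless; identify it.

Decomposition 3

Decomposition 1: common = {C}, closure = {AC} → lossy.
Decomposition 2: common = {C}, closure = {AC} → lossy.
Decomposition 3: common = {E}, closure = {ACE} → lossless.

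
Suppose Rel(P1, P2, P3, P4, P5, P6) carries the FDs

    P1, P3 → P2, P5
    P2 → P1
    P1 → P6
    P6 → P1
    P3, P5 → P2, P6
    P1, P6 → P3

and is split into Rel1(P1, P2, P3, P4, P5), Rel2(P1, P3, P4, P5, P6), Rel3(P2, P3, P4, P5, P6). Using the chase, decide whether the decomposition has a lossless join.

Yes

Chase test. Columns are P1, P2, P3, P4, P5, P6; row i has aⱼ where attribute j ∈ Reli, else bᵢⱼ.
Initial tableau (one row per fragment):
  row 1: a1 a2 a3 a4 a5 b16
  row 2: a1 b22 a3 a4 a5 a6
  row 3: b31 a2 a3 a4 a5 a6
Rows 1 and 2 agree on P1, P3; apply P1, P3→P2, P5 and equate their P2, P5 entries.
Rows 1 and 3 agree on P2; apply P2→P1 and equate their P1 entries.
Rows 1 and 2 agree on P1; apply P1→P6 and equate their P6 entries.
Row 1 is now all distinguished symbols — the join is lossless.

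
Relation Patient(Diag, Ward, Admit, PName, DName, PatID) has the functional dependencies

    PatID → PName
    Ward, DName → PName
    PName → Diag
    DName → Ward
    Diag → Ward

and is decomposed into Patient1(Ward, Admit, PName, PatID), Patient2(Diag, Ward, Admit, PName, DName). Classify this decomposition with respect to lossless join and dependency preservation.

lossy but dependency-preserving

Lossless test: (Ward, Admit, PName)⁺ = {Diag, Ward, Admit, PName}, which is a superkey of neither fragment — lossy.
Dependency preservation: every FD's attributes lie within a single fragment, so each can be enforced locally — preserved.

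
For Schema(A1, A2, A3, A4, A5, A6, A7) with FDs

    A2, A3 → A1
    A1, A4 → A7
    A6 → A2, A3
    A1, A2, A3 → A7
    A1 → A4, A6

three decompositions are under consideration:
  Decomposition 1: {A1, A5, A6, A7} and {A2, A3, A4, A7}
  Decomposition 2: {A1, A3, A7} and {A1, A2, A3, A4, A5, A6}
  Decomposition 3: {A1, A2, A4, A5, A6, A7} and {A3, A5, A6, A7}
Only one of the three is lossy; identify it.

Decomposition 1

Decomposition 1: common = {A7}, closure = {A7} → lossy.
Decomposition 2: common = {A1, A3}, closure = {A1, A2, A3, A4, A6, A7} → lossless.
Decomposition 3: common = {A5, A6, A7}, closure = {A1, A2, A3, A4, A5, A6, A7} → lossless.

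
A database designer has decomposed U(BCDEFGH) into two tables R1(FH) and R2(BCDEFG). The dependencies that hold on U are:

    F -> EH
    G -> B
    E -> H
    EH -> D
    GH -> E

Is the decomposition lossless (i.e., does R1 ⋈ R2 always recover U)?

Yes

Common attributes: R1 ∩ R2 = {F}.
Closure of {F}: F → EH applies, adding EH; EH → D applies, adding D. So (F)⁺ = {DEFH}.
This closure contains every attribute of R1, so R1 ∩ R2 → R1. The join is lossless.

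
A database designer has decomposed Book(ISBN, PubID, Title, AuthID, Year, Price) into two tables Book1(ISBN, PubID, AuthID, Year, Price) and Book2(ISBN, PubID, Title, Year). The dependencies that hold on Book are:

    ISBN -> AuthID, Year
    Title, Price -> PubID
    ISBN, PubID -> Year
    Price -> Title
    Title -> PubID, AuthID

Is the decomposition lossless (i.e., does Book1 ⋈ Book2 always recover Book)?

No

Common attributes: Book1 ∩ Book2 = {ISBN, PubID, Year}.
Closure of {ISBN, PubID, Year}: ISBN → AuthID, Year applies, adding AuthID. So (ISBN, PubID, Year)⁺ = {ISBN, PubID, AuthID, Year}.
The closure contains neither all of Book1 = {ISBN, PubID, AuthID, Year, Price} nor all of Book2 = {ISBN, PubID, Title, Year}, so the common attributes are not a superkey of either fragment. The join is lossy.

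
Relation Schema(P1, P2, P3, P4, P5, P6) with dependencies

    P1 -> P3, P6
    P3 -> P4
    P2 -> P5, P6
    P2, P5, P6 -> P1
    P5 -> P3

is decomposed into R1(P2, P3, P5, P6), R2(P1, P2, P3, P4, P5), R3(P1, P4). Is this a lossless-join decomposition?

Chase test. Columns are P1, P2, P3, P4, P5, P6; row i has aⱼ where attribute j ∈ Ri, else bᵢⱼ.
Initial tableau (one row per fragment):
  row 1: b11 a2 a3 b14 a5 a6
  row 2: a1 a2 a3 a4 a5 b26
  row 3: a1 b32 b33 a4 b35 b36
Rows 2 and 3 agree on P1; apply P1→P3, P6 and equate their P3, P6 entries.
Rows 1 and 2 agree on P3; apply P3→P4 and equate their P4 entries.
Rows 1 and 2 agree on P2; apply P2→P5, P6 and equate their P5, P6 entries.
Rows 1 and 2 agree on P2, P5, P6; apply P2, P5, P6→P1 and equate their P1 entries.
Row 1 is now all distinguished symbols — the join is lossless.

Yes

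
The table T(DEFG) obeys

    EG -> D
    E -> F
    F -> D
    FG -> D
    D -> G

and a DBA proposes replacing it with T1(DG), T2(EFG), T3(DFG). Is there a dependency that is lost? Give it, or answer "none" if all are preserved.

EG → D: restricted closure across fragments reaches D.
E → F lies within T2.
F → D lies within T3.
FG → D lies within T3.
D → G lies within T1.
Every dependency is enforceable on the fragments, so the decomposition is dependency-preserving.

none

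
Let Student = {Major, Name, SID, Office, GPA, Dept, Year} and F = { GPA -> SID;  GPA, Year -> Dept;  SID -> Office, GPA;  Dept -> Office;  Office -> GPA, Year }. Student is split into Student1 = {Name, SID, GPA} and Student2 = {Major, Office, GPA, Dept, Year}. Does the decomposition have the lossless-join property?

No

Common attributes: Student1 ∩ Student2 = {GPA}.
Closure of {GPA}: GPA → SID applies, adding SID; SID → Office, GPA applies, adding Office; Office → GPA, Year applies, adding Year; GPA, Year → Dept applies, adding Dept. So (GPA)⁺ = {SID, Office, GPA, Dept, Year}.
The closure contains neither all of Student1 = {Name, SID, GPA} nor all of Student2 = {Major, Office, GPA, Dept, Year}, so the common attributes are not a superkey of either fragment. The join is lossy.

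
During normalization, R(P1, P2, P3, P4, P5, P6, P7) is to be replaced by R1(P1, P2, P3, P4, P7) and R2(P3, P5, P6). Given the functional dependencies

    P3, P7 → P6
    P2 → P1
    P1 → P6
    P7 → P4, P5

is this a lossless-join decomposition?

No

Common attributes: R1 ∩ R2 = {P3}.
No dependency enlarges {P3}, so (P3)⁺ = {P3}.
The closure contains neither all of R1 = {P1, P2, P3, P4, P7} nor all of R2 = {P3, P5, P6}, so the common attributes are not a superkey of either fragment. The join is lossy.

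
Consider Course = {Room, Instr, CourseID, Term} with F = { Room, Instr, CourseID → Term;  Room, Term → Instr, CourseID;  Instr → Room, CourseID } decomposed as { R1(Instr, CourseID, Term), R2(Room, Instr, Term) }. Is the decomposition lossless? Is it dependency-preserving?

Lossless test: (Instr, Term)⁺ = {Room, Instr, CourseID, Term}, which contains all of one fragment — lossless.
Dependency preservation: Room, Instr, CourseID → Term; Room, Term → Instr, CourseID; Instr → Room, CourseID are not contained in any single fragment, but the restricted closure of each left-hand side across the fragments still reaches the right-hand side; the remaining FDs each lie inside some fragment. All dependencies are preserved.

lossless and dependency-preserving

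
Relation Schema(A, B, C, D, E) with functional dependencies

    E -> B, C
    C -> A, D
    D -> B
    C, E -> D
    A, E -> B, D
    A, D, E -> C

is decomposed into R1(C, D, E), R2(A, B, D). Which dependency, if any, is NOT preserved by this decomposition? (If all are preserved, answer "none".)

Check C → A, D: no single fragment contains all of {A, C, D}, and the restricted closure of {C} across the fragments never reaches {A, D}.
E → B, C is preserved.
D → B is preserved.
C, E → D is preserved.
A, E → B, D is preserved.
A, D, E → C is preserved.

C -> A, D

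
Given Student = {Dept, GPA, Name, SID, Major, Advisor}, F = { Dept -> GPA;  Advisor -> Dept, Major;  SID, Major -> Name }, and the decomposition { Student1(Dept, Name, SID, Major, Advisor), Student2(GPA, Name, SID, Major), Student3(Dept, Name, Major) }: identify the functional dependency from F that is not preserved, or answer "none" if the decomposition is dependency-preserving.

Check Dept → GPA: no single fragment contains all of {Dept, GPA}, and the restricted closure of {Dept} across the fragments never reaches {GPA}.
Advisor → Dept, Major is preserved.
SID, Major → Name is preserved.

Dept -> GPA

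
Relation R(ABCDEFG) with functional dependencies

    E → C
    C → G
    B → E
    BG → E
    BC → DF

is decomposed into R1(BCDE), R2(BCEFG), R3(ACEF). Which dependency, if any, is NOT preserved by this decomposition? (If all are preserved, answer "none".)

E → C lies within R1.
C → G lies within R2.
B → E lies within R1.
BG → E lies within R2.
BC → DF: restricted closure across fragments reaches DF.
Every dependency is enforceable on the fragments, so the decomposition is dependency-preserving.

none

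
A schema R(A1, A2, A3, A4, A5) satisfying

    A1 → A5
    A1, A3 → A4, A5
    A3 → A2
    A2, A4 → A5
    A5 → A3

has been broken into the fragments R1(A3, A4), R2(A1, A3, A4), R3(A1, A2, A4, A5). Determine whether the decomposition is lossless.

Yes

Chase test. Columns are A1, A2, A3, A4, A5; row i has aⱼ where attribute j ∈ Ri, else bᵢⱼ.
Initial tableau (one row per fragment):
  row 1: b11 b12 a3 a4 b15
  row 2: a1 b22 a3 a4 b25
  row 3: a1 a2 b33 a4 a5
Rows 2 and 3 agree on A1; apply A1→A5 and equate their A5 entries.
Rows 1 and 2 agree on A3; apply A3→A2 and equate their A2 entries.
Rows 1 and 2 agree on A2, A4; apply A2, A4→A5 and equate their A5 entries.
Rows 1 and 3 agree on A5; apply A5→A3 and equate their A3 entries.
Rows 1 and 3 agree on A3; apply A3→A2 and equate their A2 entries.
Row 2 is now all distinguished symbols — the join is lossless.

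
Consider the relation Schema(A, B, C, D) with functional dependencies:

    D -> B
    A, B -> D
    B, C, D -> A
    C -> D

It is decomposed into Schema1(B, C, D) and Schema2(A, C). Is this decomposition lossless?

Yes

Common attributes: Schema1 ∩ Schema2 = {C}.
Closure of {C}: C → D applies, adding D; D → B applies, adding B; B, C, D → A applies, adding A. So (C)⁺ = {A, B, C, D}.
This closure contains every attribute of Schema1, so Schema1 ∩ Schema2 → Schema1. The join is lossless.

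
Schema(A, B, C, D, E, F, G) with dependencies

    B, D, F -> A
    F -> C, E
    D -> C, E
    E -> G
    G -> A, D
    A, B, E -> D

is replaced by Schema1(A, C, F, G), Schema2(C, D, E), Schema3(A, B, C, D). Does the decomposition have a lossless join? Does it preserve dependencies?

Lossless test (chase): Rows 2 and 3 agree on D; apply D→C, E and equate their C, E entries. Rows 2 and 3 agree on E; apply E→G and equate their G entries. Rows 2 and 3 agree on G; apply G→A, D and equate their A, D entries. No row becomes fully distinguished — the join is lossy.
Dependency preservation: the restricted closure of {F} across the fragments never reaches {C, E}, so F → C, E cannot be enforced without a join — not preserved.

lossy and not dependency-preserving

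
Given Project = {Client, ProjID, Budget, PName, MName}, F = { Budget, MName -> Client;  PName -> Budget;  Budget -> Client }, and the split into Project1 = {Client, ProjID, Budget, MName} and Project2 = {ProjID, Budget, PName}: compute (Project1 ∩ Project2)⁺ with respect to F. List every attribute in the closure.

Client, ProjID, Budget

Project1 ∩ Project2 = {ProjID, Budget}.
Budget → Client applies, adding Client
Closure: {Client, ProjID, Budget}.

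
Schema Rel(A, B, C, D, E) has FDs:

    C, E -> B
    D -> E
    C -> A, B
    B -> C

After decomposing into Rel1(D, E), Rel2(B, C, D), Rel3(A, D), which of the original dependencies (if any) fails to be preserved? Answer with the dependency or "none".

C -> A, B

Check C → A, B: no single fragment contains all of {A, B, C}, and the restricted closure of {C} across the fragments never reaches {A, B}.
C, E → B is preserved.
D → E is preserved.
B → C is preserved.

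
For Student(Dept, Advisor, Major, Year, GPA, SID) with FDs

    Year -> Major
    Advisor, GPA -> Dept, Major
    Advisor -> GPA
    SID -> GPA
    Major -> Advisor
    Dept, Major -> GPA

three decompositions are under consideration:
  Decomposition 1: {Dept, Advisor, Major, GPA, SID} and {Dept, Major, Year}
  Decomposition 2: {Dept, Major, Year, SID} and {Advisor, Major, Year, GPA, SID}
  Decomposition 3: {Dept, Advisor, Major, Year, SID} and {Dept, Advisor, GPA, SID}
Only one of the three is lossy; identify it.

Decomposition 1

Decomposition 1: common = {Dept, Major}, closure = {Dept, Advisor, Major, GPA} → lossy.
Decomposition 2: common = {Major, Year, SID}, closure = {Dept, Advisor, Major, Year, GPA, SID} → lossless.
Decomposition 3: common = {Dept, Advisor, SID}, closure = {Dept, Advisor, Major, GPA, SID} → lossless.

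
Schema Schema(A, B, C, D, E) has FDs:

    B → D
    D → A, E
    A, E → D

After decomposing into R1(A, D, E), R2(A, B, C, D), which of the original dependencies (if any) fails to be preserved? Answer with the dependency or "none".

none

B → D lies within R2.
D → A, E lies within R1.
A, E → D lies within R1.
Every dependency is enforceable on the fragments, so the decomposition is dependency-preserving.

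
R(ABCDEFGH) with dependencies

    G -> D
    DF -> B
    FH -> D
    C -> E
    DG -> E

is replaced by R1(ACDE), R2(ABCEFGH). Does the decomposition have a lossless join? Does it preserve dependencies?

Lossless test: (ACE)⁺ = {ACE}, which is a superkey of neither fragment — lossy.
Dependency preservation: the restricted closure of {G} across the fragments never reaches {D}, so G → D cannot be enforced without a join — not preserved.

lossy and not dependency-preserving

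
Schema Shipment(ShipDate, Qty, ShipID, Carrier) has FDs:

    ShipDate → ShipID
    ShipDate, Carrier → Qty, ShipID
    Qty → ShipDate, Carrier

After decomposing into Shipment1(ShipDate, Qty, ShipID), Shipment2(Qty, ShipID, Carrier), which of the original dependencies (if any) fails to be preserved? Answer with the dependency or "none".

ShipDate, Carrier → Qty, ShipID

Check ShipDate, Carrier → Qty, ShipID: no single fragment contains all of {ShipDate, Qty, ShipID, Carrier}, and the restricted closure of {ShipDate, Carrier} across the fragments never reaches {Qty, ShipID}.
ShipDate → ShipID is preserved.
Qty → ShipDate, Carrier is preserved.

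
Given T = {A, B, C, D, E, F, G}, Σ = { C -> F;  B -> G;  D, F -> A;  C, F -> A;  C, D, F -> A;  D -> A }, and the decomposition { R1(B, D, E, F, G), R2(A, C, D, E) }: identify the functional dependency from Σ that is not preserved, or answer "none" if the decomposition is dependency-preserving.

C -> F

Check C → F: no single fragment contains all of {C, F}, and the restricted closure of {C} across the fragments never reaches {F}.
B → G is preserved.
D, F → A is preserved.
C, F → A is preserved.
C, D, F → A is preserved.
D → A is preserved.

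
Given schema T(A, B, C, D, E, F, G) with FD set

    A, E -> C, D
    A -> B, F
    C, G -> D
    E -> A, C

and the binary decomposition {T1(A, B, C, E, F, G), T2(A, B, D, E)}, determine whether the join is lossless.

Yes

Common attributes: T1 ∩ T2 = {A, B, E}.
Closure of {A, B, E}: A, E → C, D applies, adding C, D; A → B, F applies, adding F. So (A, B, E)⁺ = {A, B, C, D, E, F}.
This closure contains every attribute of T2, so T1 ∩ T2 → T2. The join is lossless.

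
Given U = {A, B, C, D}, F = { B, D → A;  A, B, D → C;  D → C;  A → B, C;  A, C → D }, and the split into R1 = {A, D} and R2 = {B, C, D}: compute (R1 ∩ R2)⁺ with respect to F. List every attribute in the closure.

C, D

R1 ∩ R2 = {D}.
D → C applies, adding C
Closure: {C, D}.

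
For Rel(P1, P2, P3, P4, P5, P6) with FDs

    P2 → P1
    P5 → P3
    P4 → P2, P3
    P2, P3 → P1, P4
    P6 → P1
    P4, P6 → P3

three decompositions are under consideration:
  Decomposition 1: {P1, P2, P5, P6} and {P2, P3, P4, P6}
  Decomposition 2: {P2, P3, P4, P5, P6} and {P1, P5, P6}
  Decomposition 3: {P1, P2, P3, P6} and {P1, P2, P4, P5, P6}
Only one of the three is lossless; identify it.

Decomposition 1: common = {P2, P6}, closure = {P1, P2, P6} → lossy.
Decomposition 2: common = {P5, P6}, closure = {P1, P3, P5, P6} → lossless.
Decomposition 3: common = {P1, P2, P6}, closure = {P1, P2, P6} → lossy.

Decomposition 2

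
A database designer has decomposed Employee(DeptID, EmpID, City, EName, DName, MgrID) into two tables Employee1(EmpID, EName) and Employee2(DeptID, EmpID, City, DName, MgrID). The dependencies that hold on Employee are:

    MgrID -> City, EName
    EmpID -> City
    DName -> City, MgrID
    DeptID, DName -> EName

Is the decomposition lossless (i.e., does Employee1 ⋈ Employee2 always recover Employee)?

Common attributes: Employee1 ∩ Employee2 = {EmpID}.
Closure of {EmpID}: EmpID → City applies, adding City. So (EmpID)⁺ = {EmpID, City}.
The closure contains neither all of Employee1 = {EmpID, EName} nor all of Employee2 = {DeptID, EmpID, City, DName, MgrID}, so the common attributes are not a superkey of either fragment. The join is lossy.

No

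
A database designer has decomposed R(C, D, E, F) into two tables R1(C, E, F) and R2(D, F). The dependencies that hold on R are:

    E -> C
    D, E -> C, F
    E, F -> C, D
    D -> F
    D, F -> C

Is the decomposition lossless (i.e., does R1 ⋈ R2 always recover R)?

Common attributes: R1 ∩ R2 = {F}.
No dependency enlarges {F}, so (F)⁺ = {F}.
The closure contains neither all of R1 = {C, E, F} nor all of R2 = {D, F}, so the common attributes are not a superkey of either fragment. The join is lossy.

No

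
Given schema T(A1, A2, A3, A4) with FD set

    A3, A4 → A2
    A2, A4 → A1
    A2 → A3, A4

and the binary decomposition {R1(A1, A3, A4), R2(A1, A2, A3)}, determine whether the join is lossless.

Common attributes: R1 ∩ R2 = {A1, A3}.
No dependency enlarges {A1, A3}, so (A1, A3)⁺ = {A1, A3}.
The closure contains neither all of R1 = {A1, A3, A4} nor all of R2 = {A1, A2, A3}, so the common attributes are not a superkey of either fragment. The join is lossy.

No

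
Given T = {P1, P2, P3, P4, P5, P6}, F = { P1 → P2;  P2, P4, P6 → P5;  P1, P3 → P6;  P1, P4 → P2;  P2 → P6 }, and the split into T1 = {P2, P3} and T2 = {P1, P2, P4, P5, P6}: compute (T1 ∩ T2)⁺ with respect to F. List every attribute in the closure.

P2, P6

T1 ∩ T2 = {P2}.
P2 → P6 applies, adding P6
Closure: {P2, P6}.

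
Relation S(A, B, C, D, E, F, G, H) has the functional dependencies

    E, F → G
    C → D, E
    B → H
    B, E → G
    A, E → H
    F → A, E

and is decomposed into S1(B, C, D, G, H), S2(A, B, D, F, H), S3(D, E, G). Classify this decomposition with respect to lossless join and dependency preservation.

Lossless test (chase): applying each FD to every pair of rows produces no changes in the tableau, so no row becomes fully distinguished — the join is lossy.
Dependency preservation: the restricted closure of {E, F} across the fragments never reaches {G}, so E, F → G cannot be enforced without a join — not preserved.

lossy and not dependency-preserving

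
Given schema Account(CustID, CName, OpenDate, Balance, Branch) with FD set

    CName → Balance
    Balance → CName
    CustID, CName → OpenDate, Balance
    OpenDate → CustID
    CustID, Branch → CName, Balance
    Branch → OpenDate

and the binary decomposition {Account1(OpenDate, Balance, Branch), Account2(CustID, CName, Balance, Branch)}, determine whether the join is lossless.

Common attributes: Account1 ∩ Account2 = {Balance, Branch}.
Closure of {Balance, Branch}: Balance → CName applies, adding CName; Branch → OpenDate applies, adding OpenDate; OpenDate → CustID applies, adding CustID. So (Balance, Branch)⁺ = {CustID, CName, OpenDate, Balance, Branch}.
This closure contains every attribute of Account1, so Account1 ∩ Account2 → Account1. The join is lossless.

Yes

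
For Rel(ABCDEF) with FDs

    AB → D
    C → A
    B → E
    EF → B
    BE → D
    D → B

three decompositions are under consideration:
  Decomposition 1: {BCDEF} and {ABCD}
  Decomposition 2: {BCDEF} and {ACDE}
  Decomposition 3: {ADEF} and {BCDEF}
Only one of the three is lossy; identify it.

Decomposition 3

Decomposition 1: common = {BCD}, closure = {ABCDE} → lossless.
Decomposition 2: common = {CDE}, closure = {ABCDE} → lossless.
Decomposition 3: common = {DEF}, closure = {BDEF} → lossy.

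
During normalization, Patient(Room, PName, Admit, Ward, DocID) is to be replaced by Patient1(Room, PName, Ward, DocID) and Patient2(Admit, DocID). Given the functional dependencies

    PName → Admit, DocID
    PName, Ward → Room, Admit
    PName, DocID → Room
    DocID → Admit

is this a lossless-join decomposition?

Common attributes: Patient1 ∩ Patient2 = {DocID}.
Closure of {DocID}: DocID → Admit applies, adding Admit. So (DocID)⁺ = {Admit, DocID}.
This closure contains every attribute of Patient2, so Patient1 ∩ Patient2 → Patient2. The join is lossless.

Yes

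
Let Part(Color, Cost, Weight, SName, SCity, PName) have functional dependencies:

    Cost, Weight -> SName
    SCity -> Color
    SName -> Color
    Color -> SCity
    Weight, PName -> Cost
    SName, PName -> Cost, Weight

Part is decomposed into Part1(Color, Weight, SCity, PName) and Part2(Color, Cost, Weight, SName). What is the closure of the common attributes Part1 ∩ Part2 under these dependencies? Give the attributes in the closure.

Part1 ∩ Part2 = {Color, Weight}.
Color → SCity applies, adding SCity
Closure: {Color, Weight, SCity}.

Color, Weight, SCity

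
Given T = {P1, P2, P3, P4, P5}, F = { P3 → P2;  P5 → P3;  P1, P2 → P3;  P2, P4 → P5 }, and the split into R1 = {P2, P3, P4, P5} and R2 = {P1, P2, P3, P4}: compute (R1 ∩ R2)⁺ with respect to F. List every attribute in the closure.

R1 ∩ R2 = {P2, P3, P4}.
P2, P4 → P5 applies, adding P5
Closure: {P2, P3, P4, P5}.

P2, P3, P4, P5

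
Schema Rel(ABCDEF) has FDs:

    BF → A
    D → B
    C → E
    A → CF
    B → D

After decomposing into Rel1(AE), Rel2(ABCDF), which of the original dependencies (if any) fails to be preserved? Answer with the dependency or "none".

Check C → E: no single fragment contains all of {CE}, and the restricted closure of {C} across the fragments never reaches {E}.
BF → A is preserved.
D → B is preserved.
A → CF is preserved.
B → D is preserved.

C → E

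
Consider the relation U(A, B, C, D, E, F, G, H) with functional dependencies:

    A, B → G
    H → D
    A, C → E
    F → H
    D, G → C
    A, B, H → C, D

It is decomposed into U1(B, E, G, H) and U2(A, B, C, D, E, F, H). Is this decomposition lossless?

Common attributes: U1 ∩ U2 = {B, E, H}.
Closure of {B, E, H}: H → D applies, adding D. So (B, E, H)⁺ = {B, D, E, H}.
The closure contains neither all of U1 = {B, E, G, H} nor all of U2 = {A, B, C, D, E, F, H}, so the common attributes are not a superkey of either fragment. The join is lossy.

No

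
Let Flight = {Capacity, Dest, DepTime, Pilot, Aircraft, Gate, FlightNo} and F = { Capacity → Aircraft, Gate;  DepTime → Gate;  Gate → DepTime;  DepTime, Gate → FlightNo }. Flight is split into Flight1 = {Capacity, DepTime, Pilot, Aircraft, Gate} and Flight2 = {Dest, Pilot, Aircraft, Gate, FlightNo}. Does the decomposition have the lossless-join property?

Common attributes: Flight1 ∩ Flight2 = {Pilot, Aircraft, Gate}.
Closure of {Pilot, Aircraft, Gate}: Gate → DepTime applies, adding DepTime; DepTime, Gate → FlightNo applies, adding FlightNo. So (Pilot, Aircraft, Gate)⁺ = {DepTime, Pilot, Aircraft, Gate, FlightNo}.
The closure contains neither all of Flight1 = {Capacity, DepTime, Pilot, Aircraft, Gate} nor all of Flight2 = {Dest, Pilot, Aircraft, Gate, FlightNo}, so the common attributes are not a superkey of either fragment. The join is lossy.

No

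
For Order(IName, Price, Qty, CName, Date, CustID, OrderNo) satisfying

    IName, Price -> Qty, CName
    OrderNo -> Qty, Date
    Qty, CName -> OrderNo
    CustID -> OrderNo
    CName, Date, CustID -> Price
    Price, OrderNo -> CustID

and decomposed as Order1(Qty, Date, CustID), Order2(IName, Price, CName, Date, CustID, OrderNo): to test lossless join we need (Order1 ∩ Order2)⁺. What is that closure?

Qty, Date, CustID, OrderNo

Order1 ∩ Order2 = {Date, CustID}.
CustID → OrderNo applies, adding OrderNo
OrderNo → Qty, Date applies, adding Qty
Closure: {Qty, Date, CustID, OrderNo}.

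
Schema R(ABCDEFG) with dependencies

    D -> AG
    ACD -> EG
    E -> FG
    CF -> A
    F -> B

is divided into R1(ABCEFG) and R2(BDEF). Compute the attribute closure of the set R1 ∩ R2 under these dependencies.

R1 ∩ R2 = {BEF}.
E → FG applies, adding G
Closure: {BEFG}.

BEFG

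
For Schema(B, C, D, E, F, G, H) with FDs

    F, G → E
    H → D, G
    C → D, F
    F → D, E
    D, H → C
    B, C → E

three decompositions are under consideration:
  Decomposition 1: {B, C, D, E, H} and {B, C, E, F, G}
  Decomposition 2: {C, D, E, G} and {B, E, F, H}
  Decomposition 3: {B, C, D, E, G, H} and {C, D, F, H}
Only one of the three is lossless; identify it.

Decomposition 3

Decomposition 1: common = {B, C, E}, closure = {B, C, D, E, F} → lossy.
Decomposition 2: common = {E}, closure = {E} → lossy.
Decomposition 3: common = {C, D, H}, closure = {C, D, E, F, G, H} → lossless.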